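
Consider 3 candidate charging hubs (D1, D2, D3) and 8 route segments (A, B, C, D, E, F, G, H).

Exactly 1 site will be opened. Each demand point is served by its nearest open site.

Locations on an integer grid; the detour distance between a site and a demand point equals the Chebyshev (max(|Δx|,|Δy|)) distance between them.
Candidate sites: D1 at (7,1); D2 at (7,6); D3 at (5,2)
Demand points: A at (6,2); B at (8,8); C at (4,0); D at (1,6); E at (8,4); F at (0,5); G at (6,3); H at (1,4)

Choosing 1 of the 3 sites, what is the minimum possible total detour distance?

26

Open {D3}.
  A→D3 1, B→D3 6, C→D3 2, D→D3 4, E→D3 3, F→D3 5, G→D3 1, H→D3 4  ⇒ total 26.
Compare {D1}: total 35.
Compare {D2}: total 36.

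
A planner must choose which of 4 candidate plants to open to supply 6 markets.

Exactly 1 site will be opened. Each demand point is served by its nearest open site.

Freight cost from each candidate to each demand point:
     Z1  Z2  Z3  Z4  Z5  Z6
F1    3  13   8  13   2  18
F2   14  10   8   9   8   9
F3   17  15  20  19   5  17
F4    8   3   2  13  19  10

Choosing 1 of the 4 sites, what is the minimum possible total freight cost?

Open {F4}.
  Z1→F4 8, Z2→F4 3, Z3→F4 2, Z4→F4 13, Z5→F4 19, Z6→F4 10  ⇒ total 55.
Compare {F1}: total 57.
Compare {F2}: total 58.
No size-1 selection does better; minimum is 55.

55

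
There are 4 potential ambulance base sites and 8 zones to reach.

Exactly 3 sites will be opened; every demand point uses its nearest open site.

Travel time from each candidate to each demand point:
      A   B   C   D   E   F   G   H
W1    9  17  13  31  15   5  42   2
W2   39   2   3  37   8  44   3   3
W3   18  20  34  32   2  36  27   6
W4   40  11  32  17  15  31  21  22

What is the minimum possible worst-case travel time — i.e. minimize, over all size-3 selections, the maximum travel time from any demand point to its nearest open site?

17

Open {W1, W2, W4}.
  Farthest demand point is D at travel time 17 (to W4); all others are ≤ 17.
With {W1, W3, W4} the worst case is 21.
With {W1, W2, W3} the worst case is 31.
No size-3 selection achieves below 17.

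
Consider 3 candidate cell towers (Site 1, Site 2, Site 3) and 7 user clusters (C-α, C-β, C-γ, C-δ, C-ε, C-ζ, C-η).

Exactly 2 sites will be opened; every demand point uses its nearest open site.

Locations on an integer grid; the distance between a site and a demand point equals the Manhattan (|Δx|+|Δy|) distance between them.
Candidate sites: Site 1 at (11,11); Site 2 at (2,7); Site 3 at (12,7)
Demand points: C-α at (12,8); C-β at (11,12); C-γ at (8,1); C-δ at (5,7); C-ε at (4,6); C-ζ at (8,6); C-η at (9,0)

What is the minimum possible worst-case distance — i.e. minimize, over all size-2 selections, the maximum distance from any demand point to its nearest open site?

Open {Site 1, Site 3}.
  Farthest demand point is C-γ at distance 10 (to Site 3); all others are ≤ 10.
With {Site 2, Site 3} the worst case is 10.
With {Site 1, Site 2} the worst case is 13.
No size-2 selection achieves below 10.

10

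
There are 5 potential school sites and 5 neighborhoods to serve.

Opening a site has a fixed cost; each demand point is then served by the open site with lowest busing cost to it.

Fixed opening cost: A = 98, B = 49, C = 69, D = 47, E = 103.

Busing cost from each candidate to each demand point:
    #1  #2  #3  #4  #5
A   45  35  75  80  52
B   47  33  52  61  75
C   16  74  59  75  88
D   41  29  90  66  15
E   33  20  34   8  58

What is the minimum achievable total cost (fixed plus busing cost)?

256

Open {E}: assign each demand point to its cheapest open site.
  #1→E 33, #2→E 20, #3→E 34, #4→E 8, #5→E 58
  busing cost 153, fixed 103 → total 256.
Compare {D, E}: busing cost 110 + fixed 150 = 260.
Compare {D}: busing cost 241 + fixed 47 = 288.
Compare {B, D}: busing cost 198 + fixed 96 = 294.
All other subsets cost ≥ 260. Minimum total cost: 256.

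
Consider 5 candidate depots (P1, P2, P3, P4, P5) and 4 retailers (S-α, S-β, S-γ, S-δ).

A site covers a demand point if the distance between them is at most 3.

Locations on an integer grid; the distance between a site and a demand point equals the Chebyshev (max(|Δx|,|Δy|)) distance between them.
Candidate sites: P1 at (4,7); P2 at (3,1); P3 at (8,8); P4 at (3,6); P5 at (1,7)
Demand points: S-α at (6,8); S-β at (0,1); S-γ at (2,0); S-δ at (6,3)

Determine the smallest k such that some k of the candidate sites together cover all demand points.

Coverage sets (demand points within 3 of each site):
  P1: {S-α}
  P2: {S-β, S-γ, S-δ}
  P3: {S-α}
  P4: {S-α, S-δ}
  P5: {}
No single site covers all 4 demand points.
But {P1, P2} covers everything, so the minimum is 2.

2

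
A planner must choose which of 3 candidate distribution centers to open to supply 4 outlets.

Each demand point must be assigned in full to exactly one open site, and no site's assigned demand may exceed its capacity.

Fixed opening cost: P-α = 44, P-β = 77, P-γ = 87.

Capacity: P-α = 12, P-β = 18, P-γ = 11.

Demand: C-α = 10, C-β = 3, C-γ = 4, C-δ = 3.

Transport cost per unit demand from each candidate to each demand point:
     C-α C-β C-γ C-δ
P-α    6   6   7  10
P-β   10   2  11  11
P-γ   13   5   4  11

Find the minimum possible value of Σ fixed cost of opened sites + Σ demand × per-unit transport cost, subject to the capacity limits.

Open {P-α, P-γ}; cheapest assignment that respects the capacities:
  P-α (cap 12, load 10): C-α — cost 10×6 = 60
  P-γ (cap 11, load 10): C-β, C-γ, C-δ — cost 3×5 + 4×4 + 3×11 = 64
  Shipping 124, fixed 131 → total 255.
  Any other capacity-feasible assignment to {P-α, P-γ} ships for at least 124.
Compare {P-α, P-β}: its best feasible assignment gives total 264.
Compare {P-β, P-γ}: its best feasible assignment gives total 319.
Every other set of open sites that can feasibly serve all demand totals ≥ 264 even under its best assignment. Minimum: 255.

255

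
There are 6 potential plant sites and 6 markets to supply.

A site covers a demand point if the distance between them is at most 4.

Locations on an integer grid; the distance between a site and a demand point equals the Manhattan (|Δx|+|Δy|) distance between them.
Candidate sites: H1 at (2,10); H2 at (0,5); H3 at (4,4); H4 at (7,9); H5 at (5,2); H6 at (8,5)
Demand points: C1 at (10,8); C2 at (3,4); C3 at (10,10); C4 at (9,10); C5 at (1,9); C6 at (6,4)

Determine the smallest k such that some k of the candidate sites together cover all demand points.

3

Coverage sets (demand points within 4 of each site):
  H1: {C5}
  H2: {C2}
  H3: {C2, C6}
  H4: {C1, C3, C4}
  H5: {C2, C6}
  H6: {C6}
No 2 sites suffice: every size-2 union leaves at least one demand point uncovered.
But {H1, H3, H4} covers everything, so the minimum is 3.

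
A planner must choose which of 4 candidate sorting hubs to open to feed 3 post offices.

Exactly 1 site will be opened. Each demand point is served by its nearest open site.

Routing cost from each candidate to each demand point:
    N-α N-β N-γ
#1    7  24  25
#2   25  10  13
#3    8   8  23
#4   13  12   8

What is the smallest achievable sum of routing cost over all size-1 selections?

33

Open {#4}.
  N-α→#4 13, N-β→#4 12, N-γ→#4 8  ⇒ total 33.
Compare {#3}: total 39.
Compare {#2}: total 48.
No size-1 selection does better; minimum is 33.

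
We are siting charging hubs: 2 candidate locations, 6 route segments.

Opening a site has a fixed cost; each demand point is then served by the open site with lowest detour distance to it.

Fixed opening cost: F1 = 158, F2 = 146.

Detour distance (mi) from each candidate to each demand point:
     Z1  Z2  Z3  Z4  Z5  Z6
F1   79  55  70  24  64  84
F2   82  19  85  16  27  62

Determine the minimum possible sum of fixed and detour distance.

Open {F2}: assign each demand point to its cheapest open site.
  Z1→F2 82, Z2→F2 19, Z3→F2 85, Z4→F2 16, Z5→F2 27, Z6→F2 62
  detour distance 291, fixed 146 → total 437.
Compare {F1}: detour distance 376 + fixed 158 = 534.
Compare {F1, F2}: detour distance 273 + fixed 304 = 577.

437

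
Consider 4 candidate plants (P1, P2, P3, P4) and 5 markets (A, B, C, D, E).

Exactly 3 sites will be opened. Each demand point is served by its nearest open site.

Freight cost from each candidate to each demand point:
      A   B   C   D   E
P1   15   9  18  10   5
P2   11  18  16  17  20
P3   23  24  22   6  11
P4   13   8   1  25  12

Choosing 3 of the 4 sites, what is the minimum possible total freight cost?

33

Open {P1, P3, P4}.
  A→P4 13, B→P4 8, C→P4 1, D→P3 6, E→P1 5  ⇒ total 33.
Compare {P1, P2, P4}: total 35.
Compare {P2, P3, P4}: total 37.
No size-3 selection does better; minimum is 33.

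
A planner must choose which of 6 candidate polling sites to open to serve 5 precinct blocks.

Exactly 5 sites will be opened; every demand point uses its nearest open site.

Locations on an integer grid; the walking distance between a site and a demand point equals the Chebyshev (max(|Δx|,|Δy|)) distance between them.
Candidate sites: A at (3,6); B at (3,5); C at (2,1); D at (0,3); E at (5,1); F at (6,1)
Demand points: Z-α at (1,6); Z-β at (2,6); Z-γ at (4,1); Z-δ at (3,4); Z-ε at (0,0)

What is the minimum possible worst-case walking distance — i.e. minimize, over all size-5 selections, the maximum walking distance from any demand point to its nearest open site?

Open {A, B, C, D, E}.
  Farthest demand point is Z-α at walking distance 2 (to A); all others are ≤ 2.
With {A, B, C, D, F} the worst case is 2.
With {A, B, C, E, F} the worst case is 2.
No size-5 selection achieves below 2.

2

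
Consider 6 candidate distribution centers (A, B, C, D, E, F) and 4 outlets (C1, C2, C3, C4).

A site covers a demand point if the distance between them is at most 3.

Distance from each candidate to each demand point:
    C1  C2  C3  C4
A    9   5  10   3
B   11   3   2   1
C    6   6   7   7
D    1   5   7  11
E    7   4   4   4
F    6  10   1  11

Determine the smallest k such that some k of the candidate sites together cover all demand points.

Coverage sets (demand points within 3 of each site):
  A: {C4}
  B: {C2, C3, C4}
  C: {}
  D: {C1}
  E: {}
  F: {C3}
No single site covers all 4 demand points.
But {B, D} covers everything, so the minimum is 2.

2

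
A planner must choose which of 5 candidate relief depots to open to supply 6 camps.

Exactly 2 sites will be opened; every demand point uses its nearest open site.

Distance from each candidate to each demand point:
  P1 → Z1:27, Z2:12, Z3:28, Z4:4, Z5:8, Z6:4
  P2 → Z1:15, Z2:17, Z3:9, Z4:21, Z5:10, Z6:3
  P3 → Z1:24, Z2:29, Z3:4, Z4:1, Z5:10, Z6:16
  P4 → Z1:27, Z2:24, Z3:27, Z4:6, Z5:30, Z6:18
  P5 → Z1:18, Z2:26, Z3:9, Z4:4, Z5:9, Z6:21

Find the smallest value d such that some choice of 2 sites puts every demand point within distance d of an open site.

15

Open {P1, P2}.
  Farthest demand point is Z1 at distance 15 (to P2); all others are ≤ 15.
With {P2, P3} the worst case is 17.
With {P2, P4} the worst case is 17.
No size-2 selection achieves below 15.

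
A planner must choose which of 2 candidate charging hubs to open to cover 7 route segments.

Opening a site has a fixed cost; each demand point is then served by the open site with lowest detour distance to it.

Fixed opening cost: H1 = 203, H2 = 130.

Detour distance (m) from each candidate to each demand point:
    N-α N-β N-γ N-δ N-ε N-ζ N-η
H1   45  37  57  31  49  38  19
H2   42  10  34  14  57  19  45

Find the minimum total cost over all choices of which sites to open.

Open {H2}: assign each demand point to its cheapest open site.
  N-α→H2 42, N-β→H2 10, N-γ→H2 34, N-δ→H2 14, N-ε→H2 57, N-ζ→H2 19, N-η→H2 45
  detour distance 221, fixed 130 → total 351.
Compare {H1}: detour distance 276 + fixed 203 = 479.
Compare {H1, H2}: detour distance 187 + fixed 333 = 520.

351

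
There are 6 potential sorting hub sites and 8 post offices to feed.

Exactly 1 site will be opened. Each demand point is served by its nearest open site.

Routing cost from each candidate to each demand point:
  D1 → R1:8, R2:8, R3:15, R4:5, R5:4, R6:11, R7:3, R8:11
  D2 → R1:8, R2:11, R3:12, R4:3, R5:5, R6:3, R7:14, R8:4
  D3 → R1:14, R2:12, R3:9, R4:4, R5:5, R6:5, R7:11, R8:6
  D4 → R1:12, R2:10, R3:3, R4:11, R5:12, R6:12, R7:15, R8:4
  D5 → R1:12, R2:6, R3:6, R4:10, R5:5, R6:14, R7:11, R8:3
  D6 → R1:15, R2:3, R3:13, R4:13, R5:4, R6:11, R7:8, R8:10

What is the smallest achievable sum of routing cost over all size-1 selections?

Open {D2}.
  R1→D2 8, R2→D2 11, R3→D2 12, R4→D2 3, R5→D2 5, R6→D2 3, R7→D2 14, R8→D2 4  ⇒ total 60.
Compare {D1}: total 65.
Compare {D3}: total 66.
No size-1 selection does better; minimum is 60.

60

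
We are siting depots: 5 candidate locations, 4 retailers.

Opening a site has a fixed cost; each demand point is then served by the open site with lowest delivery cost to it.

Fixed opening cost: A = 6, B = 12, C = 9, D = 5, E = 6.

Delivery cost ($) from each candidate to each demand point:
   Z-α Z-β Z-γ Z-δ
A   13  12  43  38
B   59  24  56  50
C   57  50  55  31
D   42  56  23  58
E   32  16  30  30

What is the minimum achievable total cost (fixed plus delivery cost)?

95

Open {A, D, E}: assign each demand point to its cheapest open site.
  Z-α→A 13, Z-β→A 12, Z-γ→D 23, Z-δ→E 30
  delivery cost 78, fixed 17 → total 95.
Compare {A, D}: delivery cost 86 + fixed 11 = 97.
Compare {A, E}: delivery cost 85 + fixed 12 = 97.
Compare {A, C, D}: delivery cost 79 + fixed 20 = 99.
All other subsets cost ≥ 97. Minimum total cost: 95.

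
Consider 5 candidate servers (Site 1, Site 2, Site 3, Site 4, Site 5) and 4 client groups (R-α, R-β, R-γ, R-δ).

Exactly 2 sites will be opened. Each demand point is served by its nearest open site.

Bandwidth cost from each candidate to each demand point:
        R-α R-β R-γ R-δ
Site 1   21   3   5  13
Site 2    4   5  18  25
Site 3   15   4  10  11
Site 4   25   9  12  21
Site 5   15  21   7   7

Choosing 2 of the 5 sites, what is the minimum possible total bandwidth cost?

23

Open {Site 2, Site 5}.
  R-α→Site 2 4, R-β→Site 2 5, R-γ→Site 5 7, R-δ→Site 5 7  ⇒ total 23.
Compare {Site 1, Site 2}: total 25.
Compare {Site 2, Site 3}: total 29.
No size-2 selection does better; minimum is 23.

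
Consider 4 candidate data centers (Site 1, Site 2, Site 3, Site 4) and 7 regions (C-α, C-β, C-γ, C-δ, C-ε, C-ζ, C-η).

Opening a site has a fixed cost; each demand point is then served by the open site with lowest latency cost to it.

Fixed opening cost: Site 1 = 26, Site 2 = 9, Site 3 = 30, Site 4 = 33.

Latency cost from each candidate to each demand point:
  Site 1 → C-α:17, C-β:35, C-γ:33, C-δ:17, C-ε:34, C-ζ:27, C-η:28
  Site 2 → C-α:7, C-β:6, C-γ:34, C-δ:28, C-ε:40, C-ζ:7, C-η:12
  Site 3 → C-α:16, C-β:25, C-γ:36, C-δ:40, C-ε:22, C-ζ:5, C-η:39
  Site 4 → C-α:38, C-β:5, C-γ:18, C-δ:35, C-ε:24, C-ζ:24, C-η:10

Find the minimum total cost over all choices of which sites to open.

141

Open {Site 2, Site 4}: assign each demand point to its cheapest open site.
  C-α→Site 2 7, C-β→Site 4 5, C-γ→Site 4 18, C-δ→Site 2 28, C-ε→Site 4 24, C-ζ→Site 2 7, C-η→Site 4 10
  latency cost 99, fixed 42 → total 141.
Compare {Site 2}: latency cost 134 + fixed 9 = 143.
Compare {Site 1, Site 2}: latency cost 116 + fixed 35 = 151.
Compare {Site 2, Site 3}: latency cost 114 + fixed 39 = 153.
All other subsets cost ≥ 143. Minimum total cost: 141.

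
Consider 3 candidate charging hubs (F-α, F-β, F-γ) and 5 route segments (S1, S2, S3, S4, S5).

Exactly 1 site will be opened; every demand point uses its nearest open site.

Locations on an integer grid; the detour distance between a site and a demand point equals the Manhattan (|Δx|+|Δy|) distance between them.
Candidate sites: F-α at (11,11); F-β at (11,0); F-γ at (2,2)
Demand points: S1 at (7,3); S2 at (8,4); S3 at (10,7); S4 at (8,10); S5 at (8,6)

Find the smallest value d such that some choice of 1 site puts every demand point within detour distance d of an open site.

Open {F-α}.
  Farthest demand point is S1 at detour distance 12 (to F-α); all others are ≤ 12.
With {F-β} the worst case is 13.
With {F-γ} the worst case is 14.
No size-1 selection achieves below 12.

12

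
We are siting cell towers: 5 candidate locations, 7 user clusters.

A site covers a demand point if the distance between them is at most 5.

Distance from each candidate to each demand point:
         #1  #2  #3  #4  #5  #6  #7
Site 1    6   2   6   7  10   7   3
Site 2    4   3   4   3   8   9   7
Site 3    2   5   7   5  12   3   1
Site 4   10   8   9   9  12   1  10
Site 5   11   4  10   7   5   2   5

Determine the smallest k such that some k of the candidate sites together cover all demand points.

2

Coverage sets (demand points within 5 of each site):
  Site 1: {#2, #7}
  Site 2: {#1, #2, #3, #4}
  Site 3: {#1, #2, #4, #6, #7}
  Site 4: {#6}
  Site 5: {#2, #5, #6, #7}
No single site covers all 7 demand points.
But {Site 2, Site 5} covers everything, so the minimum is 2.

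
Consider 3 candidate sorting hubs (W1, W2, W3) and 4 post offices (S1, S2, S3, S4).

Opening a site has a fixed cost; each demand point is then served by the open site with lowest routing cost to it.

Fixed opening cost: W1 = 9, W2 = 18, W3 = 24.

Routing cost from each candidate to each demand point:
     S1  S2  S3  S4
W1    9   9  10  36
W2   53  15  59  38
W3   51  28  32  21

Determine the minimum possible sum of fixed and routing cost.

73

Open {W1}: assign each demand point to its cheapest open site.
  S1→W1 9, S2→W1 9, S3→W1 10, S4→W1 36
  routing cost 64, fixed 9 → total 73.
Compare {W1, W3}: routing cost 49 + fixed 33 = 82.
Compare {W1, W2}: routing cost 64 + fixed 27 = 91.
Compare {W1, W2, W3}: routing cost 49 + fixed 51 = 100.
All other subsets cost ≥ 82. Minimum total cost: 73.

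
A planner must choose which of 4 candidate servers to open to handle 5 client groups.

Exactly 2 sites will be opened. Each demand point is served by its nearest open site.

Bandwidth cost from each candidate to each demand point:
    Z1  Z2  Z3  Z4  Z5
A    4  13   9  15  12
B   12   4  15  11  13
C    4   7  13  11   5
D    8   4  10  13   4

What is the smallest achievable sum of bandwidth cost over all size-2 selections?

Open {C, D}.
  Z1→C 4, Z2→D 4, Z3→D 10, Z4→C 11, Z5→D 4  ⇒ total 33.
Compare {A, D}: total 34.
Compare {A, C}: total 36.
No size-2 selection does better; minimum is 33.

33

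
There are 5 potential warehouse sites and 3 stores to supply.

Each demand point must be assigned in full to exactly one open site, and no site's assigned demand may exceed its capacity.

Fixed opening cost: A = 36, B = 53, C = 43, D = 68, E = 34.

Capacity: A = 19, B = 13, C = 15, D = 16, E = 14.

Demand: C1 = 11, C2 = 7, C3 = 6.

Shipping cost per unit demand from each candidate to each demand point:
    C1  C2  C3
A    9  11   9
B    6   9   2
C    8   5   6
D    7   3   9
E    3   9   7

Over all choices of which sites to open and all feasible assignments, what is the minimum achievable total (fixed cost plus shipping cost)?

181

Open {C, E}; cheapest assignment that respects the capacities:
  C (cap 15, load 13): C2, C3 — cost 7×5 + 6×6 = 71
  E (cap 14, load 11): C1 — cost 11×3 = 33
  Shipping 104, fixed 77 → total 181.
  Any other capacity-feasible assignment to {C, E} ships for at least 104.
Compare {B, E}: its best feasible assignment gives total 195.
Compare {D, E}: its best feasible assignment gives total 210.
Every other set of open sites that can feasibly serve all demand totals ≥ 195 even under its best assignment. Minimum: 181.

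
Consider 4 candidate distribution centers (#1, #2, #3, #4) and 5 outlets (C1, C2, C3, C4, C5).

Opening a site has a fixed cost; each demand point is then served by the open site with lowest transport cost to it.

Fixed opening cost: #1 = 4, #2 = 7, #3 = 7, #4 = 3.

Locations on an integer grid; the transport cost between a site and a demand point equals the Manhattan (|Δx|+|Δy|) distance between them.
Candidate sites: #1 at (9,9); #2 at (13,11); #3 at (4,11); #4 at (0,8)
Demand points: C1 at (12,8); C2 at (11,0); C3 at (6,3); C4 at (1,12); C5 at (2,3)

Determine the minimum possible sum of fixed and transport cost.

43

Open {#1, #4}: assign each demand point to its cheapest open site.
  C1→#1 4, C2→#1 11, C3→#1 9, C4→#4 5, C5→#4 7
  transport cost 36, fixed 7 → total 43.
Compare {#1, #3}: transport cost 38 + fixed 11 = 49.
Compare {#1, #3, #4}: transport cost 35 + fixed 14 = 49.
Compare {#2, #4}: transport cost 40 + fixed 10 = 50.
All other subsets cost ≥ 49. Minimum total cost: 43.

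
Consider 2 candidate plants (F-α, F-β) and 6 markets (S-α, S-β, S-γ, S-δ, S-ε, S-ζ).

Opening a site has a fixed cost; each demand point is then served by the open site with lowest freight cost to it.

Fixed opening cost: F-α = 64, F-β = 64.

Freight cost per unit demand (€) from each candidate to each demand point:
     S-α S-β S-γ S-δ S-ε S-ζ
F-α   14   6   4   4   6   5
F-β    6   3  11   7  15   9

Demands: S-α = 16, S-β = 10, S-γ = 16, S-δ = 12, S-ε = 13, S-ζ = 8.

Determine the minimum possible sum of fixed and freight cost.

Open {F-α, F-β}: assign each demand point to its cheapest open site.
  S-α→F-β 16×6=96, S-β→F-β 10×3=30, S-γ→F-α 16×4=64, S-δ→F-α 12×4=48, S-ε→F-α 13×6=78, S-ζ→F-α 8×5=40
  freight cost 356, fixed 128 → total 484.
Compare {F-α}: freight cost 514 + fixed 64 = 578.
Compare {F-β}: freight cost 653 + fixed 64 = 717.

484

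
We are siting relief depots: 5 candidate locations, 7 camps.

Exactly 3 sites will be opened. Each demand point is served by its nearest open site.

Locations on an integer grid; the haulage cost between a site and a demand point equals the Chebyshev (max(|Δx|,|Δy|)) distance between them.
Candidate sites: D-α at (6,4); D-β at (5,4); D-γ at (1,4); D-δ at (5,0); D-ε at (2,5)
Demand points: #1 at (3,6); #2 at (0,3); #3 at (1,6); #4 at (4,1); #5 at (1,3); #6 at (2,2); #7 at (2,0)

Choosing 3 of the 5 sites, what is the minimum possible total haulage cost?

10

Open {D-γ, D-δ, D-ε}.
  #1→D-ε 1, #2→D-γ 1, #3→D-ε 1, #4→D-δ 1, #5→D-γ 1, #6→D-γ 2, #7→D-δ 3  ⇒ total 10.
Compare {D-α, D-γ, D-δ}: total 12.
Compare {D-β, D-γ, D-δ}: total 12.
No size-3 selection does better; minimum is 10.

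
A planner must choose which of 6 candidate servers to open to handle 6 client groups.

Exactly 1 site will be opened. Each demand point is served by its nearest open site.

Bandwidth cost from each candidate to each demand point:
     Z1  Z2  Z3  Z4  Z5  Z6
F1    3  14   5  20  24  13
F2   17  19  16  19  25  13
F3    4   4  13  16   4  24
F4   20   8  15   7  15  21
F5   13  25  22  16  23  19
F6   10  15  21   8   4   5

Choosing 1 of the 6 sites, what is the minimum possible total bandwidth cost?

Open {F6}.
  Z1→F6 10, Z2→F6 15, Z3→F6 21, Z4→F6 8, Z5→F6 4, Z6→F6 5  ⇒ total 63.
Compare {F3}: total 65.
Compare {F1}: total 79.
No size-1 selection does better; minimum is 63.

63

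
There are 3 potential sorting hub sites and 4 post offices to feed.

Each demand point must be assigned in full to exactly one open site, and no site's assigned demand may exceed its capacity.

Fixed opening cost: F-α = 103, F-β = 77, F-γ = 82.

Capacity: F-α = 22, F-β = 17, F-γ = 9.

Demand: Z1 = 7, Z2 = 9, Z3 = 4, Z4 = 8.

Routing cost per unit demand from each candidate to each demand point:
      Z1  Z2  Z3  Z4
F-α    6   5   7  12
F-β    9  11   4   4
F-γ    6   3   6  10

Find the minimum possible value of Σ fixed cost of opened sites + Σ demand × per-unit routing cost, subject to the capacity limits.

315

Open {F-α, F-β}; cheapest assignment that respects the capacities:
  F-α (cap 22, load 16): Z1, Z2 — cost 7×6 + 9×5 = 87
  F-β (cap 17, load 12): Z3, Z4 — cost 4×4 + 8×4 = 48
  Shipping 135, fixed 180 → total 315.
  Any other capacity-feasible assignment to {F-α, F-β} ships for at least 135.
Compare {F-α, F-γ}: its best feasible assignment gives total 378.
Compare {F-α, F-β, F-γ}: its best feasible assignment gives total 379.
Every other set of open sites that can feasibly serve all demand totals ≥ 378 even under its best assignment. Minimum: 315.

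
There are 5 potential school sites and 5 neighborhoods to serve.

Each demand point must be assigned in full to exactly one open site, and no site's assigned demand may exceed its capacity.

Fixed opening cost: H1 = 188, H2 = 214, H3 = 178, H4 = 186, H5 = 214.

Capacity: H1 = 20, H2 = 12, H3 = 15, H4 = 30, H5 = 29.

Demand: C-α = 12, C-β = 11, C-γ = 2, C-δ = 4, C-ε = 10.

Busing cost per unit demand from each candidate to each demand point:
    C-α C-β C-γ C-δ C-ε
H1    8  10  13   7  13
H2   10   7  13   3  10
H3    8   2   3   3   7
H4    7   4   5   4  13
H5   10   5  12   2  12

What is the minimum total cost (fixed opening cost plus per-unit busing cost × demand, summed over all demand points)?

Open {H3, H4}; cheapest assignment that respects the capacities:
  H3 (cap 15, load 14): C-δ, C-ε — cost 4×3 + 10×7 = 82
  H4 (cap 30, load 25): C-α, C-β, C-γ — cost 12×7 + 11×4 + 2×5 = 138
  Shipping 220, fixed 364 → total 584.
  Any other capacity-feasible assignment to {H3, H4} ships for at least 220.
Compare {H3, H5}: its best feasible assignment gives total 651.
Compare {H2, H4}: its best feasible assignment gives total 654.
Every other set of open sites that can feasibly serve all demand totals ≥ 651 even under its best assignment. Minimum: 584.

584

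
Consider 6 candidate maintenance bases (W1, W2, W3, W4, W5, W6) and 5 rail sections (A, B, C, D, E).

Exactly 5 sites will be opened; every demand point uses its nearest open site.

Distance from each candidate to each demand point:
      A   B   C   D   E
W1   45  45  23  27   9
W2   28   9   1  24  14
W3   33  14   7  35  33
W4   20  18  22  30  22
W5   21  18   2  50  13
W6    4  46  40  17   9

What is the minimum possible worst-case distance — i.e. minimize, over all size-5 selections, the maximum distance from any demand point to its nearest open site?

17

Open {W1, W2, W3, W4, W6}.
  Farthest demand point is D at distance 17 (to W6); all others are ≤ 17.
With {W1, W2, W3, W5, W6} the worst case is 17.
With {W1, W2, W4, W5, W6} the worst case is 17.
No size-5 selection achieves below 17.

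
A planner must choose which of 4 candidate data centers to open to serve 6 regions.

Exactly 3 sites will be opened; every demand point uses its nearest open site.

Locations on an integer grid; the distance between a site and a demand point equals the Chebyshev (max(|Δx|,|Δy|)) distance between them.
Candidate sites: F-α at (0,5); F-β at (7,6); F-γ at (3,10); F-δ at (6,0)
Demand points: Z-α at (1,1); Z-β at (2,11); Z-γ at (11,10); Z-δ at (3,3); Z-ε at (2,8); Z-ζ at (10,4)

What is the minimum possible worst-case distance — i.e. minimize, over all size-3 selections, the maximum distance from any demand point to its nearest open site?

Open {F-α, F-β, F-γ}.
  Farthest demand point is Z-α at distance 4 (to F-α); all others are ≤ 4.
With {F-α, F-β, F-δ} the worst case is 5.
With {F-β, F-γ, F-δ} the worst case is 5.
No size-3 selection achieves below 4.

4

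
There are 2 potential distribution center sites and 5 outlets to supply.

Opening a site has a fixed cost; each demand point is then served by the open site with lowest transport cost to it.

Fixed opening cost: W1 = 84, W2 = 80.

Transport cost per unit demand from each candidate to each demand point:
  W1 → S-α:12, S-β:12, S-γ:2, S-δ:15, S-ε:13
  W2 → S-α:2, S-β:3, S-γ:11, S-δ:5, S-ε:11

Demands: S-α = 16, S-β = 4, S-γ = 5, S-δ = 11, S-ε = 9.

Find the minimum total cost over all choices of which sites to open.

Open {W2}: assign each demand point to its cheapest open site.
  S-α→W2 16×2=32, S-β→W2 4×3=12, S-γ→W2 5×11=55, S-δ→W2 11×5=55, S-ε→W2 9×11=99
  transport cost 253, fixed 80 → total 333.
Compare {W1, W2}: transport cost 208 + fixed 164 = 372.
Compare {W1}: transport cost 532 + fixed 84 = 616.

333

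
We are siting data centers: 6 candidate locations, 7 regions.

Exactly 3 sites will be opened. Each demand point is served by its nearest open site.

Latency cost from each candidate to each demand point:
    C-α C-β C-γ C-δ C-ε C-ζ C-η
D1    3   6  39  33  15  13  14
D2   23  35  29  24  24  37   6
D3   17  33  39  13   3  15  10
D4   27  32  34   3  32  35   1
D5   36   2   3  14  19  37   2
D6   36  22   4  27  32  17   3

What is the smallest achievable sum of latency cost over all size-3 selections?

Open {D1, D3, D5}.
  C-α→D1 3, C-β→D5 2, C-γ→D5 3, C-δ→D3 13, C-ε→D3 3, C-ζ→D1 13, C-η→D5 2  ⇒ total 39.
Compare {D1, D4, D5}: total 40.
Compare {D3, D4, D5}: total 44.
No size-3 selection does better; minimum is 39.

39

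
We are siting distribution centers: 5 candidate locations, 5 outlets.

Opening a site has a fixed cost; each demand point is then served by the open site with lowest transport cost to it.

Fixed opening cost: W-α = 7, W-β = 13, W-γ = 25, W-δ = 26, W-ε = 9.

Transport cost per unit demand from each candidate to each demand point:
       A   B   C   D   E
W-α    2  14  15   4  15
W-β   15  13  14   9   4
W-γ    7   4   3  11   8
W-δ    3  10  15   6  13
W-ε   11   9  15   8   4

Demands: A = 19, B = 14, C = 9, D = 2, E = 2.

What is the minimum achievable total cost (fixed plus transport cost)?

Open {W-α, W-γ}: assign each demand point to its cheapest open site.
  A→W-α 19×2=38, B→W-γ 14×4=56, C→W-γ 9×3=27, D→W-α 2×4=8, E→W-γ 2×8=16
  transport cost 145, fixed 32 → total 177.
Compare {W-α, W-γ, W-ε}: transport cost 137 + fixed 41 = 178.
Compare {W-α, W-β, W-γ}: transport cost 137 + fixed 45 = 182.
Compare {W-α, W-β, W-γ, W-ε}: transport cost 137 + fixed 54 = 191.
All other subsets cost ≥ 178. Minimum total cost: 177.

177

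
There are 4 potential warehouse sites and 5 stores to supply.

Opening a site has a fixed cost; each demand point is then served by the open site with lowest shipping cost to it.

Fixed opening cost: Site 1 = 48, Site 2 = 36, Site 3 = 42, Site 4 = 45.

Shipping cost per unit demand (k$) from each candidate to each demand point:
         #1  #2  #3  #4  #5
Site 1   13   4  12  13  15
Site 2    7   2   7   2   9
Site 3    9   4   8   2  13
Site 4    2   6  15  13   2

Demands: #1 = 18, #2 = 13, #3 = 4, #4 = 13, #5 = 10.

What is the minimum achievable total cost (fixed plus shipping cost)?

Open {Site 2, Site 4}: assign each demand point to its cheapest open site.
  #1→Site 4 18×2=36, #2→Site 2 13×2=26, #3→Site 2 4×7=28, #4→Site 2 13×2=26, #5→Site 4 10×2=20
  shipping cost 136, fixed 81 → total 217.
Compare {Site 3, Site 4}: shipping cost 166 + fixed 87 = 253.
Compare {Site 2, Site 3, Site 4}: shipping cost 136 + fixed 123 = 259.
Compare {Site 1, Site 2, Site 4}: shipping cost 136 + fixed 129 = 265.
All other subsets cost ≥ 253. Minimum total cost: 217.

217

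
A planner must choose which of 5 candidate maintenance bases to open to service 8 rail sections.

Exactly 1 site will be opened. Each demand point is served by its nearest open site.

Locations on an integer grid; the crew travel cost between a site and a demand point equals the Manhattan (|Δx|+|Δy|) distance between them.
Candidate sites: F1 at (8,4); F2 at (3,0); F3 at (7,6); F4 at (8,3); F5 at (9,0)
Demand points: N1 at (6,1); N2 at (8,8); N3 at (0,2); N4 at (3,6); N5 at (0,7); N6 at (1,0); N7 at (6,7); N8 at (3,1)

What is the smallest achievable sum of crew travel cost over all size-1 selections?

Open {F2}.
  N1→F2 4, N2→F2 13, N3→F2 5, N4→F2 6, N5→F2 10, N6→F2 2, N7→F2 10, N8→F2 1  ⇒ total 51.
Compare {F3}: total 55.
Compare {F1}: total 61.
No size-1 selection does better; minimum is 51.

51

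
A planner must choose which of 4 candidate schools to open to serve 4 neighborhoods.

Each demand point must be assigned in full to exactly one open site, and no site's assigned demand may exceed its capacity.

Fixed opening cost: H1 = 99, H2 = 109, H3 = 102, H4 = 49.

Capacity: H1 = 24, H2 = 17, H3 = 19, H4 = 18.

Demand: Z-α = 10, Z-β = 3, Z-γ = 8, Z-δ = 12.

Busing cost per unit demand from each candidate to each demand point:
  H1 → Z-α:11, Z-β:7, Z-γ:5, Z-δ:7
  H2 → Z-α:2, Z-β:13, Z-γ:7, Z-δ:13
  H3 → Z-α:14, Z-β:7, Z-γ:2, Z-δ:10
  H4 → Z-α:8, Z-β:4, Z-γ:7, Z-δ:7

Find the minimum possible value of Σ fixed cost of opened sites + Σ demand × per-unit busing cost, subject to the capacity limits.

Open {H1, H4}; cheapest assignment that respects the capacities:
  H1 (cap 24, load 20): Z-γ, Z-δ — cost 8×5 + 12×7 = 124
  H4 (cap 18, load 13): Z-α, Z-β — cost 10×8 + 3×4 = 92
  Shipping 216, fixed 148 → total 364.
  Any other capacity-feasible assignment to {H1, H4} ships for at least 216.
Compare {H1, H2}: its best feasible assignment gives total 373.
Compare {H2, H3, H4}: its best feasible assignment gives total 392.
Every other set of open sites that can feasibly serve all demand totals ≥ 373 even under its best assignment. Minimum: 364.

364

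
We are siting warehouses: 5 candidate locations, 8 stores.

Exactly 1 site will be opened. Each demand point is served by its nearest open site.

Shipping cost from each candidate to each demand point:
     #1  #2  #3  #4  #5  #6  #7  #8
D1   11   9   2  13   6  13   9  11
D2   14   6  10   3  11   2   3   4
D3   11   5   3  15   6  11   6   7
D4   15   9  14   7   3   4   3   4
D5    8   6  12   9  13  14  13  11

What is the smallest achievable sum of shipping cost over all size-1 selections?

53

Open {D2}.
  #1→D2 14, #2→D2 6, #3→D2 10, #4→D2 3, #5→D2 11, #6→D2 2, #7→D2 3, #8→D2 4  ⇒ total 53.
Compare {D4}: total 59.
Compare {D3}: total 64.
No size-1 selection does better; minimum is 53.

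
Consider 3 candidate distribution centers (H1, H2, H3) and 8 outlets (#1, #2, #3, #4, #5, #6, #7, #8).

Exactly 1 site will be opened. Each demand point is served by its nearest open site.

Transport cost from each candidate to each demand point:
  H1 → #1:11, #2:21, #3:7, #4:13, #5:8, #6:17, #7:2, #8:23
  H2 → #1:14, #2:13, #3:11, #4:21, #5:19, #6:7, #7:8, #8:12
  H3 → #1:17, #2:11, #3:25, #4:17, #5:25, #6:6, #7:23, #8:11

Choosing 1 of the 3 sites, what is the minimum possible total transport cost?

Open {H1}.
  #1→H1 11, #2→H1 21, #3→H1 7, #4→H1 13, #5→H1 8, #6→H1 17, #7→H1 2, #8→H1 23  ⇒ total 102.
Compare {H2}: total 105.
Compare {H3}: total 135.

102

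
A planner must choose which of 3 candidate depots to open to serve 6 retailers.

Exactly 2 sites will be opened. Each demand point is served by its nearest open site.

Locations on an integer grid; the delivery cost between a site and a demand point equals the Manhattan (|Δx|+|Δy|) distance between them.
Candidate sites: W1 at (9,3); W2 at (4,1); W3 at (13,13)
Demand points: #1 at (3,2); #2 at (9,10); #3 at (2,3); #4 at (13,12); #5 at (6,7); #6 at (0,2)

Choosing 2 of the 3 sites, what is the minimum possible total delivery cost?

Open {W2, W3}.
  #1→W2 2, #2→W3 7, #3→W2 4, #4→W3 1, #5→W2 8, #6→W2 5  ⇒ total 27.
Compare {W1, W2}: total 38.
Compare {W1, W3}: total 39.

27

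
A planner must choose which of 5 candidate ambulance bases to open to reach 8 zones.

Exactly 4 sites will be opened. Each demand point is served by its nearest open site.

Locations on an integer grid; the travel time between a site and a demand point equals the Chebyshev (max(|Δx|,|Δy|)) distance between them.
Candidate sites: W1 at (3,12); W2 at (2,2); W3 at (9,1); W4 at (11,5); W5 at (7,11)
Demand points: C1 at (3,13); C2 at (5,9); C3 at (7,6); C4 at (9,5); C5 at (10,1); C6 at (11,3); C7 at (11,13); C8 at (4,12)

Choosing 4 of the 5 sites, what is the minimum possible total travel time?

Open {W1, W3, W4, W5}.
  C1→W1 1, C2→W5 2, C3→W4 4, C4→W4 2, C5→W3 1, C6→W3 2, C7→W5 4, C8→W1 1  ⇒ total 17.
Compare {W1, W2, W3, W5}: total 20.
Compare {W1, W2, W4, W5}: total 20.
No size-4 selection does better; minimum is 17.

17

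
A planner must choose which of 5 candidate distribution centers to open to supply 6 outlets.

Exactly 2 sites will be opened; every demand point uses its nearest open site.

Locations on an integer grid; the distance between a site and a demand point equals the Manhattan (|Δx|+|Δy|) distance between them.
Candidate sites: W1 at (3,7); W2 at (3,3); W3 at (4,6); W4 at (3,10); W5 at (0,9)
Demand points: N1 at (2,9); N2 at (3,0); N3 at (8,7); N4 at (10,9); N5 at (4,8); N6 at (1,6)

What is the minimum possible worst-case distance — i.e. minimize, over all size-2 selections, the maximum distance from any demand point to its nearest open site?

8

Open {W1, W4}.
  Farthest demand point is N4 at distance 8 (to W4); all others are ≤ 8.
With {W2, W4} the worst case is 8.
With {W3, W4} the worst case is 8.
No size-2 selection achieves below 8.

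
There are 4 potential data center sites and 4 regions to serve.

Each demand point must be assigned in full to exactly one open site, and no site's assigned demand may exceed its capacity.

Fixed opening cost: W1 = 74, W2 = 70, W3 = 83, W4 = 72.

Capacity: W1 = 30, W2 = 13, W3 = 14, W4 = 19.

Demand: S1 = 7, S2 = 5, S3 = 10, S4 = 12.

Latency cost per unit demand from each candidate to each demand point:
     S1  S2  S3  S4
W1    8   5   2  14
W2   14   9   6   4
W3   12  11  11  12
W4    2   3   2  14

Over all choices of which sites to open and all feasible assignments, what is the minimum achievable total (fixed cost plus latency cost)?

293

Open {W1, W2}; cheapest assignment that respects the capacities:
  W1 (cap 30, load 22): S1, S2, S3 — cost 7×8 + 5×5 + 10×2 = 101
  W2 (cap 13, load 12): S4 — cost 12×4 = 48
  Shipping 149, fixed 144 → total 293.
  Any other capacity-feasible assignment to {W1, W2} ships for at least 149.
Compare {W1, W2, W4}: its best feasible assignment gives total 313.
Compare {W2, W3, W4}: its best feasible assignment gives total 362.
Every other set of open sites that can feasibly serve all demand totals ≥ 313 even under its best assignment. Minimum: 293.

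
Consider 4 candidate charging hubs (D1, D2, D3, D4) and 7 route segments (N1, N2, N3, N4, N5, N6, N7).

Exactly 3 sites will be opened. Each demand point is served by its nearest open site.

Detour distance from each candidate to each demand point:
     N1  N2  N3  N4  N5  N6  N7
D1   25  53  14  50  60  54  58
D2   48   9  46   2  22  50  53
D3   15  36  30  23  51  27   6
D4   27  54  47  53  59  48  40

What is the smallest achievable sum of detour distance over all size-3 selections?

Open {D1, D2, D3}.
  N1→D3 15, N2→D2 9, N3→D1 14, N4→D2 2, N5→D2 22, N6→D3 27, N7→D3 6  ⇒ total 95.
Compare {D2, D3, D4}: total 111.
Compare {D1, D2, D4}: total 160.
No size-3 selection does better; minimum is 95.

95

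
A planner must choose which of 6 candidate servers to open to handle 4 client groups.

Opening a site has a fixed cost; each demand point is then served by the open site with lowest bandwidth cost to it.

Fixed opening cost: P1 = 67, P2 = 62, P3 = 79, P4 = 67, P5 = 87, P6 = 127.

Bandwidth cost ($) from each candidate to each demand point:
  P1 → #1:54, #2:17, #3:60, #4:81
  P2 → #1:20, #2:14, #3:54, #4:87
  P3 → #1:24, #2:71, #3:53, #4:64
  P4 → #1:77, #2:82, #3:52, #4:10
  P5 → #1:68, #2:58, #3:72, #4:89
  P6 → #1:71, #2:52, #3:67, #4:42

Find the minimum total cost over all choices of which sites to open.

225

Open {P2, P4}: assign each demand point to its cheapest open site.
  #1→P2 20, #2→P2 14, #3→P4 52, #4→P4 10
  bandwidth cost 96, fixed 129 → total 225.
Compare {P2}: bandwidth cost 175 + fixed 62 = 237.
Compare {P1, P4}: bandwidth cost 133 + fixed 134 = 267.
Compare {P1}: bandwidth cost 212 + fixed 67 = 279.
All other subsets cost ≥ 237. Minimum total cost: 225.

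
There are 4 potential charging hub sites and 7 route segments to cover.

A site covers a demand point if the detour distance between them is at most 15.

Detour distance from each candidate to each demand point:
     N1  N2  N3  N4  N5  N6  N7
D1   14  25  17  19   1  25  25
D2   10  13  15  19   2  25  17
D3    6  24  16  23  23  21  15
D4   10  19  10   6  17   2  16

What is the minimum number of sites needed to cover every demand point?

3

Coverage sets (demand points within 15 of each site):
  D1: {N1, N5}
  D2: {N1, N2, N3, N5}
  D3: {N1, N7}
  D4: {N1, N3, N4, N6}
No 2 sites suffice: every size-2 union leaves at least one demand point uncovered.
But {D2, D3, D4} covers everything, so the minimum is 3.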